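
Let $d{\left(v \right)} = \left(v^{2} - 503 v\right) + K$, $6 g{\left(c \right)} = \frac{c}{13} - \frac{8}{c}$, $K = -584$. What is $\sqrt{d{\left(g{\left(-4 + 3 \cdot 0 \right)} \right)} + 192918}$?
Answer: $\frac{2 \sqrt{73081087}}{39} \approx 438.4$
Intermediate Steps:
$g{\left(c \right)} = - \frac{4}{3 c} + \frac{c}{78}$ ($g{\left(c \right)} = \frac{\frac{c}{13} - \frac{8}{c}}{6} = \frac{- \frac{8}{c} + \frac{c}{13}}{6} = - \frac{4}{3 c} + \frac{c}{78}$)
$d{\left(v \right)} = -584 + v^{2} - 503 v$ ($d{\left(v \right)} = \left(v^{2} - 503 v\right) - 584 = -584 + v^{2} - 503 v$)
$\sqrt{d{\left(g{\left(-4 + 3 \cdot 0 \right)} \right)} + 192918} = \sqrt{\left(-584 + \left(\frac{-104 + \left(-4 + 3 \cdot 0\right)^{2}}{78 \left(-4 + 3 \cdot 0\right)}\right)^{2} - 503 \frac{-104 + \left(-4 + 3 \cdot 0\right)^{2}}{78 \left(-4 + 3 \cdot 0\right)}\right) + 192918} = \sqrt{\left(-584 + \left(\frac{-104 + \left(-4 + 0\right)^{2}}{78 \left(-4 + 0\right)}\right)^{2} - 503 \frac{-104 + \left(-4 + 0\right)^{2}}{78 \left(-4 + 0\right)}\right) + 192918} = \sqrt{\left(-584 + \left(\frac{-104 + \left(-4\right)^{2}}{78 \left(-4\right)}\right)^{2} - 503 \frac{-104 + \left(-4\right)^{2}}{78 \left(-4\right)}\right) + 192918} = \sqrt{\left(-584 + \left(\frac{1}{78} \left(- \frac{1}{4}\right) \left(-104 + 16\right)\right)^{2} - 503 \cdot \frac{1}{78} \left(- \frac{1}{4}\right) \left(-104 + 16\right)\right) + 192918} = \sqrt{\left(-584 + \left(\frac{1}{78} \left(- \frac{1}{4}\right) \left(-88\right)\right)^{2} - 503 \cdot \frac{1}{78} \left(- \frac{1}{4}\right) \left(-88\right)\right) + 192918} = \sqrt{\left(-584 + \left(\frac{11}{39}\right)^{2} - \frac{5533}{39}\right) + 192918} = \sqrt{\left(-584 + \frac{121}{1521} - \frac{5533}{39}\right) + 192918} = \sqrt{- \frac{1103930}{1521} + 192918} = \sqrt{\frac{292324348}{1521}} = \frac{2 \sqrt{73081087}}{39}$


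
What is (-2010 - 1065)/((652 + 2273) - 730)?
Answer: -615/439 ≈ -1.4009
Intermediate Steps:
(-2010 - 1065)/((652 + 2273) - 730) = -3075/(2925 - 730) = -3075/2195 = -3075*1/2195 = -615/439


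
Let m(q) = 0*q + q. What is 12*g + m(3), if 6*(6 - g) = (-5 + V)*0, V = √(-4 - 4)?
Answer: 75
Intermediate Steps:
V = 2*I*√2 (V = √(-8) = 2*I*√2 ≈ 2.8284*I)
g = 6 (g = 6 - (-5 + 2*I*√2)*0/6 = 6 - ⅙*0 = 6 + 0 = 6)
m(q) = q (m(q) = 0 + q = q)
12*g + m(3) = 12*6 + 3 = 72 + 3 = 75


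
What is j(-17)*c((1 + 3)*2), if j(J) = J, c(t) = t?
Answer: -136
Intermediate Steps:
j(-17)*c((1 + 3)*2) = -17*(1 + 3)*2 = -68*2 = -17*8 = -136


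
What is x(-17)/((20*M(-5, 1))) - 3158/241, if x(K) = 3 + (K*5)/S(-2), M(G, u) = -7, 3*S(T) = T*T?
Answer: -1709917/134960 ≈ -12.670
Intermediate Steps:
S(T) = T**2/3 (S(T) = (T*T)/3 = T**2/3)
x(K) = 3 + 15*K/4 (x(K) = 3 + (K*5)/(((1/3)*(-2)**2)) = 3 + (5*K)/(((1/3)*4)) = 3 + (5*K)/(4/3) = 3 + (5*K)*(3/4) = 3 + 15*K/4)
x(-17)/((20*M(-5, 1))) - 3158/241 = (3 + (15/4)*(-17))/((20*(-7))) - 3158/241 = (3 - 255/4)/(-140) - 3158*1/241 = -243/4*(-1/140) - 3158/241 = 243/560 - 3158/241 = -1709917/134960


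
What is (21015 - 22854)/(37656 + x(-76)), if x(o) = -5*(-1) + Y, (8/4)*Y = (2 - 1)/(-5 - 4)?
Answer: -33102/677897 ≈ -0.048830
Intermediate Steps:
Y = -1/18 (Y = ((2 - 1)/(-5 - 4))/2 = (1/(-9))/2 = (1*(-⅑))/2 = (½)*(-⅑) = -1/18 ≈ -0.055556)
x(o) = 89/18 (x(o) = -5*(-1) - 1/18 = 5 - 1/18 = 89/18)
(21015 - 22854)/(37656 + x(-76)) = (21015 - 22854)/(37656 + 89/18) = -1839/677897/18 = -1839*18/677897 = -33102/677897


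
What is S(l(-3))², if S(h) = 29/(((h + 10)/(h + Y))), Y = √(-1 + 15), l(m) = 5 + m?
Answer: 841/8 + 841*√14/36 ≈ 192.53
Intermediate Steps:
Y = √14 ≈ 3.7417
S(h) = 29*(h + √14)/(10 + h) (S(h) = 29/(((h + 10)/(h + √14))) = 29/(((10 + h)/(h + √14))) = 29*((h + √14)/(10 + h)) = 29*(h + √14)/(10 + h))
S(l(-3))² = (29*((5 - 3) + √14)/(10 + (5 - 3)))² = (29*(2 + √14)/(10 + 2))² = (29*(2 + √14)/12)² = (29*(1/12)*(2 + √14))² = (29/6 + 29*√14/12)²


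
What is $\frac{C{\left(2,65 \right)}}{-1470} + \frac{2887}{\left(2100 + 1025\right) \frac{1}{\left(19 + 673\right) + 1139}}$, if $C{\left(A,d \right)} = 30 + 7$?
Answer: $\frac{1554089393}{918750} \approx 1691.5$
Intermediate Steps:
$C{\left(A,d \right)} = 37$
$\frac{C{\left(2,65 \right)}}{-1470} + \frac{2887}{\left(2100 + 1025\right) \frac{1}{\left(19 + 673\right) + 1139}} = \frac{37}{-1470} + \frac{2887}{\left(2100 + 1025\right) \frac{1}{\left(19 + 673\right) + 1139}} = 37 \left(- \frac{1}{1470}\right) + \frac{2887}{3125 \frac{1}{692 + 1139}} = - \frac{37}{1470} + \frac{2887}{3125 \cdot \frac{1}{1831}} = - \frac{37}{1470} + \frac{2887}{\frac{3125}{1831}} = - \frac{37}{1470} + 2887 \cdot \frac{1831}{3125} = - \frac{37}{1470} + \frac{5286097}{3125} = \frac{1554089393}{918750}$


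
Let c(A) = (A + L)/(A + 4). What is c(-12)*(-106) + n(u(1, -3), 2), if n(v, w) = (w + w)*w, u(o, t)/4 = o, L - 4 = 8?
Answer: 8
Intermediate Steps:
L = 12 (L = 4 + 8 = 12)
c(A) = (12 + A)/(4 + A) (c(A) = (A + 12)/(A + 4) = (12 + A)/(4 + A))
u(o, t) = 4*o
n(v, w) = 2*w**2 (n(v, w) = (2*w)*w = 2*w**2)
c(-12)*(-106) + n(u(1, -3), 2) = ((12 - 12)/(4 - 12))*(-106) + 2*2**2 = (0/(-8))*(-106) + 2*4 = -1/8*0*(-106) + 8 = 0*(-106) + 8 = 0 + 8 = 8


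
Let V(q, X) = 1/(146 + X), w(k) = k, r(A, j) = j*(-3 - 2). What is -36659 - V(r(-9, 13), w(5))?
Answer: -5535510/151 ≈ -36659.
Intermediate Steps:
r(A, j) = -5*j (r(A, j) = j*(-5) = -5*j)
-36659 - V(r(-9, 13), w(5)) = -36659 - 1/(146 + 5) = -36659 - 1/151 = -5535510/151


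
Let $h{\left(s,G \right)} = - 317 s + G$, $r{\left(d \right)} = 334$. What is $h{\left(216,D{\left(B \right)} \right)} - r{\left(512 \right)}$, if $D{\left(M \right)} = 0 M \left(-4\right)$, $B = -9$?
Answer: $-68806$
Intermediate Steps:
$D{\left(M \right)} = 0$ ($D{\left(M \right)} = 0 \left(-4\right) = 0$)
$h{\left(s,G \right)} = G - 317 s$
$h{\left(216,D{\left(B \right)} \right)} - r{\left(512 \right)} = \left(0 - 68472\right) - 334 = -68472 - 334 = -68806$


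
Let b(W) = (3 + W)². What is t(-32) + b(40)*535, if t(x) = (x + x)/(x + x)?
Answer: 989216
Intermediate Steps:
t(x) = 1 (t(x) = (2*x)/((2*x)) = (2*x)*(1/(2*x)) = 1)
t(-32) + b(40)*535 = 1 + (3 + 40)²*535 = 1 + 43²*535 = 1 + 1849*535 = 1 + 989215 = 989216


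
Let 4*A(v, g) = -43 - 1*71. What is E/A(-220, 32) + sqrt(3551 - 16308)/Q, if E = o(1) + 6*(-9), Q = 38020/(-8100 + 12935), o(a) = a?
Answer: 106/57 + 967*I*sqrt(12757)/7604 ≈ 1.8596 + 14.363*I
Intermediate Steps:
A(v, g) = -57/2 (A(v, g) = (-43 - 1*71)/4 = (-43 - 71)/4 = (1/4)*(-114) = -57/2)
Q = 7604/967 (Q = 38020/4835 = 38020*(1/4835) = 7604/967 ≈ 7.8635)
E = -53 (E = 1 + 6*(-9) = 1 - 54 = -53)
E/A(-220, 32) + sqrt(3551 - 16308)/Q = -53/(-57/2) + sqrt(3551 - 16308)/(7604/967) = -53*(-2/57) + sqrt(-12757)*(967/7604) = 106/57 + (I*sqrt(12757))*(967/7604) = 106/57 + 967*I*sqrt(12757)/7604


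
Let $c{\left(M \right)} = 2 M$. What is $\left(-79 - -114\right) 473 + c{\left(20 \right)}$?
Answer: $16595$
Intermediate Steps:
$\left(-79 - -114\right) 473 + c{\left(20 \right)} = \left(-79 - -114\right) 473 + 2 \cdot 20 = \left(-79 + 114\right) 473 + 40 = 35 \cdot 473 + 40 = 16555 + 40 = 16595$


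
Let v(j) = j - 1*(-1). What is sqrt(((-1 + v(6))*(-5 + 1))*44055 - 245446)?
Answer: I*sqrt(1302766) ≈ 1141.4*I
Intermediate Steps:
v(j) = 1 + j (v(j) = j + 1 = 1 + j)
sqrt(((-1 + v(6))*(-5 + 1))*44055 - 245446) = sqrt(((-1 + (1 + 6))*(-5 + 1))*44055 - 245446) = sqrt(((-1 + 7)*(-4))*44055 - 245446) = sqrt((6*(-4))*44055 - 245446) = sqrt(-24*44055 - 245446) = sqrt(-1057320 - 245446) = sqrt(-1302766) = I*sqrt(1302766)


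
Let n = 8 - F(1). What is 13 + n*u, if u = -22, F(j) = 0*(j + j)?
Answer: -163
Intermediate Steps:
F(j) = 0 (F(j) = 0*(2*j) = 0)
n = 8 (n = 8 - 1*0 = 8 + 0 = 8)
13 + n*u = 13 + 8*(-22) = 13 - 176 = -163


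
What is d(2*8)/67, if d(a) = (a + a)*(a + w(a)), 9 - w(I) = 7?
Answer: 576/67 ≈ 8.5970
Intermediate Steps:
w(I) = 2 (w(I) = 9 - 1*7 = 9 - 7 = 2)
d(a) = 2*a*(2 + a) (d(a) = (a + a)*(a + 2) = (2*a)*(2 + a) = 2*a*(2 + a))
d(2*8)/67 = (2*(2*8)*(2 + 2*8))/67 = (2*16*(2 + 16))*(1/67) = (2*16*18)*(1/67) = 576*(1/67) = 576/67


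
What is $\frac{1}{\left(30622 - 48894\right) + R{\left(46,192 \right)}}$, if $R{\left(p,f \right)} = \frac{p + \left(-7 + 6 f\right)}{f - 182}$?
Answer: $- \frac{10}{181529} \approx -5.5088 \cdot 10^{-5}$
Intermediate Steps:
$R{\left(p,f \right)} = \frac{-7 + p + 6 f}{-182 + f}$
$\frac{1}{\left(30622 - 48894\right) + R{\left(46,192 \right)}} = \frac{1}{\left(30622 - 48894\right) + \frac{-7 + 46 + 6 \cdot 192}{-182 + 192}} = \frac{1}{\left(30622 - 48894\right) + \frac{-7 + 46 + 1152}{10}} = \frac{1}{-18272 + \frac{1}{10} \cdot 1191} = \frac{1}{-18272 + \frac{1191}{10}} = \frac{1}{- \frac{181529}{10}} = - \frac{10}{181529}$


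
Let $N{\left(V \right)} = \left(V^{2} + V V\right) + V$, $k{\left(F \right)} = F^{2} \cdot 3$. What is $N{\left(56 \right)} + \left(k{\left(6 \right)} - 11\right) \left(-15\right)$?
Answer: $4873$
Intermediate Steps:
$k{\left(F \right)} = 3 F^{2}$
$N{\left(V \right)} = V + 2 V^{2}$ ($N{\left(V \right)} = \left(V^{2} + V^{2}\right) + V = 2 V^{2} + V = V + 2 V^{2}$)
$N{\left(56 \right)} + \left(k{\left(6 \right)} - 11\right) \left(-15\right) = 56 \left(1 + 2 \cdot 56\right) + \left(3 \cdot 6^{2} - 11\right) \left(-15\right) = 56 \left(1 + 112\right) + \left(3 \cdot 36 - 11\right) \left(-15\right) = 56 \cdot 113 + \left(108 - 11\right) \left(-15\right) = 6328 + 97 \left(-15\right) = 6328 - 1455 = 4873$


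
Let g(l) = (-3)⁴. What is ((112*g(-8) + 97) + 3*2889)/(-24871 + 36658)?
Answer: 17836/11787 ≈ 1.5132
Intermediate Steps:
g(l) = 81
((112*g(-8) + 97) + 3*2889)/(-24871 + 36658) = ((112*81 + 97) + 3*2889)/(-24871 + 36658) = ((9072 + 97) + 8667)/11787 = (9169 + 8667)*(1/11787) = 17836*(1/11787) = 17836/11787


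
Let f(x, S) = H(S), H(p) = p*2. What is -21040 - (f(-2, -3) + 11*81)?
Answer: -21925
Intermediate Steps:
H(p) = 2*p
f(x, S) = 2*S
-21040 - (f(-2, -3) + 11*81) = -21040 - (2*(-3) + 11*81) = -21040 - (-6 + 891) = -21040 - 1*885 = -21040 - 885 = -21925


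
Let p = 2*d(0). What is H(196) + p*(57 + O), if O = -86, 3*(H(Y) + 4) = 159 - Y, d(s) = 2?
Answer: -397/3 ≈ -132.33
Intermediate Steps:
H(Y) = 49 - Y/3 (H(Y) = -4 + (159 - Y)/3 = -4 + (53 - Y/3) = 49 - Y/3)
p = 4 (p = 2*2 = 4)
H(196) + p*(57 + O) = (49 - ⅓*196) + 4*(57 - 86) = (49 - 196/3) + 4*(-29) = -49/3 - 116 = -397/3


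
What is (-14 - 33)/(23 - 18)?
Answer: -47/5 ≈ -9.4000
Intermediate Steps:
(-14 - 33)/(23 - 18) = -47/5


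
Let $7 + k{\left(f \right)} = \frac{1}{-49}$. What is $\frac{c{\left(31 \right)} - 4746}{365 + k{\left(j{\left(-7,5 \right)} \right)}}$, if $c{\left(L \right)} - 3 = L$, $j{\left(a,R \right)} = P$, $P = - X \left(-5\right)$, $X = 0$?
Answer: $- \frac{230888}{17541} \approx -13.163$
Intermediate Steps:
$P = 0$ ($P = \left(-1\right) 0 \left(-5\right) = 0 \left(-5\right) = 0$)
$j{\left(a,R \right)} = 0$
$c{\left(L \right)} = 3 + L$
$k{\left(f \right)} = - \frac{344}{49}$ ($k{\left(f \right)} = -7 + \frac{1}{-49} = -7 - \frac{1}{49} = - \frac{344}{49}$)
$\frac{c{\left(31 \right)} - 4746}{365 + k{\left(j{\left(-7,5 \right)} \right)}} = \frac{\left(3 + 31\right) - 4746}{365 - \frac{344}{49}} = \frac{34 - 4746}{\frac{17541}{49}} = \left(-4712\right) \frac{49}{17541} = - \frac{230888}{17541}$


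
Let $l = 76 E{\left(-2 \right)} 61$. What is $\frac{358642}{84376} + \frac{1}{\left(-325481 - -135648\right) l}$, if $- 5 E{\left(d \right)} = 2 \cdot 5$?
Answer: $\frac{78907138595521}{18564107732072} \approx 4.2505$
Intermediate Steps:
$E{\left(d \right)} = -2$ ($E{\left(d \right)} = - \frac{2 \cdot 5}{5} = \left(- \frac{1}{5}\right) 10 = -2$)
$l = -9272$ ($l = 76 \left(-2\right) 61 = \left(-152\right) 61 = -9272$)
$\frac{358642}{84376} + \frac{1}{\left(-325481 - -135648\right) l} = \frac{358642}{84376} + \frac{1}{\left(-325481 - -135648\right) \left(-9272\right)} = 358642 \cdot \frac{1}{84376} + \frac{1}{-325481 + 135648} \left(- \frac{1}{9272}\right) = \frac{179321}{42188} + \frac{1}{-189833} \left(- \frac{1}{9272}\right) = \frac{179321}{42188} - - \frac{1}{1760131576} = \frac{179321}{42188} + \frac{1}{1760131576} = \frac{78907138595521}{18564107732072}$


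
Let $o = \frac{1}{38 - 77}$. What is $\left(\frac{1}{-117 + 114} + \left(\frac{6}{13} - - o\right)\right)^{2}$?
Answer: $\frac{16}{1521} \approx 0.010519$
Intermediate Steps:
$o = - \frac{1}{39}$ ($o = \frac{1}{-39} = - \frac{1}{39} \approx -0.025641$)
$\left(\frac{1}{-117 + 114} + \left(\frac{6}{13} - - o\right)\right)^{2} = \left(\frac{1}{-117 + 114} + \left(\frac{6}{13} - \left(-1\right) \left(- \frac{1}{39}\right)\right)\right)^{2} = \left(\frac{1}{-3} + \left(6 \cdot \frac{1}{13} - \frac{1}{39}\right)\right)^{2} = \left(- \frac{1}{3} + \left(\frac{6}{13} - \frac{1}{39}\right)\right)^{2} = \left(- \frac{1}{3} + \frac{17}{39}\right)^{2} = \left(\frac{4}{39}\right)^{2} = \frac{16}{1521}$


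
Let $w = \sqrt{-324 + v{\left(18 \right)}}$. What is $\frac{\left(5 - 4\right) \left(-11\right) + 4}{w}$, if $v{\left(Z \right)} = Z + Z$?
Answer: $\frac{7 i \sqrt{2}}{24} \approx 0.41248 i$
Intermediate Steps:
$v{\left(Z \right)} = 2 Z$
$w = 12 i \sqrt{2}$ ($w = \sqrt{-324 + 2 \cdot 18} = \sqrt{-324 + 36} = \sqrt{-288} = 12 i \sqrt{2} \approx 16.971 i$)
$\frac{\left(5 - 4\right) \left(-11\right) + 4}{w} = \frac{\left(5 - 4\right) \left(-11\right) + 4}{12 i \sqrt{2}} = \left(1 \left(-11\right) + 4\right) \left(- \frac{i \sqrt{2}}{24}\right) = \left(-11 + 4\right) \left(- \frac{i \sqrt{2}}{24}\right) = - 7 \left(- \frac{i \sqrt{2}}{24}\right) = \frac{7 i \sqrt{2}}{24}$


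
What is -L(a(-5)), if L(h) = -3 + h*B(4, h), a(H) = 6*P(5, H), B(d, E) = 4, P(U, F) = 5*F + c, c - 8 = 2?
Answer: 363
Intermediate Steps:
c = 10 (c = 8 + 2 = 10)
P(U, F) = 10 + 5*F (P(U, F) = 5*F + 10 = 10 + 5*F)
a(H) = 60 + 30*H (a(H) = 6*(10 + 5*H) = 60 + 30*H)
L(h) = -3 + 4*h (L(h) = -3 + h*4 = -3 + 4*h)
-L(a(-5)) = -(-3 + 4*(60 + 30*(-5))) = -(-3 + 4*(60 - 150)) = -(-3 + 4*(-90)) = -(-3 - 360) = -1*(-363) = 363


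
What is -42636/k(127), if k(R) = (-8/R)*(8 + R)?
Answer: 451231/90 ≈ 5013.7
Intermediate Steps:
k(R) = -8*(8 + R)/R
-42636/k(127) = -42636/(-8 - 64/127) = -42636/(-1080/127) = -42636*(-127/1080) = 451231/90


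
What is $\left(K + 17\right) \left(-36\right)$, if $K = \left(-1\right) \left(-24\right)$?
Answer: $-1476$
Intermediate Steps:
$K = 24$
$\left(K + 17\right) \left(-36\right) = \left(24 + 17\right) \left(-36\right) = 41 \left(-36\right) = -1476$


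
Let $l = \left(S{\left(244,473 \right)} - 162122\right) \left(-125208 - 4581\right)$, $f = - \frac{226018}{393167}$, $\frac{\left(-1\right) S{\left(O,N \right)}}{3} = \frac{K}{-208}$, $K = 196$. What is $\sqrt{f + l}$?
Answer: $\frac{25 \sqrt{3517977537598890494245}}{10222342} \approx 1.4506 \cdot 10^{5}$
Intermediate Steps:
$S{\left(O,N \right)} = \frac{147}{52}$ ($S{\left(O,N \right)} = - 3 \frac{196}{-208} = - 3 \cdot 196 \left(- \frac{1}{208}\right) = \left(-3\right) \left(- \frac{49}{52}\right) = \frac{147}{52}$)
$f = - \frac{226018}{393167}$ ($f = \left(-226018\right) \frac{1}{393167} = - \frac{226018}{393167} \approx -0.57487$)
$l = \frac{1094146838433}{52}$ ($l = \left(\frac{147}{52} - 162122\right) \left(-125208 - 4581\right) = \left(- \frac{8430197}{52}\right) \left(-129789\right) = \frac{1094146838433}{52} \approx 2.1041 \cdot 10^{10}$)
$\sqrt{f + l} = \sqrt{- \frac{226018}{393167} + \frac{1094146838433}{52}} = \sqrt{\frac{430182430014434375}{20444684}} = \frac{25 \sqrt{3517977537598890494245}}{10222342}$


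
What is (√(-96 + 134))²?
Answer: 38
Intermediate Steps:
(√(-96 + 134))² = (√38)² = 38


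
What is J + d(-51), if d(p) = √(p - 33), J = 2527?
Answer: 2527 + 2*I*√21 ≈ 2527.0 + 9.1651*I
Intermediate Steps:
d(p) = √(-33 + p)
J + d(-51) = 2527 + √(-33 - 51) = 2527 + √(-84) = 2527 + 2*I*√21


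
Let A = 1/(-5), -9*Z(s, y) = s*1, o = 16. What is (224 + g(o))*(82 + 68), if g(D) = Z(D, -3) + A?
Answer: 99910/3 ≈ 33303.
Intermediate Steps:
Z(s, y) = -s/9
A = -⅕ ≈ -0.20000
g(D) = -⅕ - D/9 (g(D) = -D/9 - ⅕ = -⅕ - D/9)
(224 + g(o))*(82 + 68) = (224 + (-⅕ - ⅑*16))*(82 + 68) = (224 + (-⅕ - 16/9))*150 = (224 - 89/45)*150 = (9991/45)*150 = 99910/3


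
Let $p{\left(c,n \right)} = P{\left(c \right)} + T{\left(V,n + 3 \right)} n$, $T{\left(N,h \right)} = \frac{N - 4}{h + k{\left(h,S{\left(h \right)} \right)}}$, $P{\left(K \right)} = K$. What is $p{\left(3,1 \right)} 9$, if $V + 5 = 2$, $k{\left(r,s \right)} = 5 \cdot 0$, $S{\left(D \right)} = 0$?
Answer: $\frac{45}{4} \approx 11.25$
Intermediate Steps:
$k{\left(r,s \right)} = 0$
$V = -3$ ($V = -5 + 2 = -3$)
$T{\left(N,h \right)} = \frac{-4 + N}{h}$ ($T{\left(N,h \right)} = \frac{N - 4}{h + 0} = \frac{-4 + N}{h}$)
$p{\left(c,n \right)} = c - \frac{7 n}{3 + n}$ ($p{\left(c,n \right)} = c + \frac{-4 - 3}{n + 3} n = c + \frac{1}{3 + n} \left(-7\right) n = c + - \frac{7}{3 + n} n = c - \frac{7 n}{3 + n}$)
$p{\left(3,1 \right)} 9 = \frac{\left(-7\right) 1 + 3 \left(3 + 1\right)}{3 + 1} \cdot 9 = \frac{-7 + 3 \cdot 4}{4} \cdot 9 = \frac{-7 + 12}{4} \cdot 9 = \frac{1}{4} \cdot 5 \cdot 9 = \frac{5}{4} \cdot 9 = \frac{45}{4}$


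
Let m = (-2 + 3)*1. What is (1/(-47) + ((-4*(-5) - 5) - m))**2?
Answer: 431649/2209 ≈ 195.40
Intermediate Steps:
m = 1 (m = 1*1 = 1)
(1/(-47) + ((-4*(-5) - 5) - m))**2 = (1/(-47) + ((-4*(-5) - 5) - 1*1))**2 = (-1/47 + ((20 - 5) - 1))**2 = (-1/47 + (15 - 1))**2 = (-1/47 + 14)**2 = (657/47)**2 = 431649/2209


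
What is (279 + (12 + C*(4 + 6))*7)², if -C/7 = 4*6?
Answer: 129891609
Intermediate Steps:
C = -168 (C = -28*6 = -7*24 = -168)
(279 + (12 + C*(4 + 6))*7)² = (279 + (12 - 168*(4 + 6))*7)² = (279 + (12 - 168*10)*7)² = (279 + (12 - 1680)*7)² = (279 - 1668*7)² = (279 - 11676)² = (-11397)² = 129891609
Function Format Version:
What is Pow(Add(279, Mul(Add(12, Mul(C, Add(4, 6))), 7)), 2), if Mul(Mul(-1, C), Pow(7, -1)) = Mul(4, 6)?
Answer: 129891609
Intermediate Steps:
C = -168 (C = Mul(-7, Mul(4, 6)) = Mul(-7, 24) = -168)
Pow(Add(279, Mul(Add(12, Mul(C, Add(4, 6))), 7)), 2) = Pow(Add(279, Mul(Add(12, Mul(-168, Add(4, 6))), 7)), 2) = Pow(Add(279, Mul(Add(12, Mul(-168, 10)), 7)), 2) = Pow(Add(279, Mul(Add(12, -1680), 7)), 2) = Pow(Add(279, Mul(-1668, 7)), 2) = Pow(Add(279, -11676), 2) = Pow(-11397, 2) = 129891609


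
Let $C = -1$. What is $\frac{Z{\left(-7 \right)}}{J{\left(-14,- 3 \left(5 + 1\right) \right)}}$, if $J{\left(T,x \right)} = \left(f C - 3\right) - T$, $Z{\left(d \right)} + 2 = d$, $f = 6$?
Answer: $- \frac{9}{5} \approx -1.8$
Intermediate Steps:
$Z{\left(d \right)} = -2 + d$
$J{\left(T,x \right)} = -9 - T$ ($J{\left(T,x \right)} = \left(6 \left(-1\right) - 3\right) - T = \left(-6 - 3\right) - T = -9 - T$)
$\frac{Z{\left(-7 \right)}}{J{\left(-14,- 3 \left(5 + 1\right) \right)}} = \frac{-2 - 7}{-9 - -14} = - \frac{9}{-9 + 14} = - \frac{9}{5}$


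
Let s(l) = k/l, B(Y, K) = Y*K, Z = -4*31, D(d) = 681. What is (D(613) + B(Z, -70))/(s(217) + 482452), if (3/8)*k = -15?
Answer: 88319/4551828 ≈ 0.019403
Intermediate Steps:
k = -40 (k = (8/3)*(-15) = -40)
Z = -124
B(Y, K) = K*Y
s(l) = -40/l
(D(613) + B(Z, -70))/(s(217) + 482452) = (681 - 70*(-124))/(-40/217 + 482452) = (681 + 8680)/(-40*1/217 + 482452) = 9361/(-40/217 + 482452) = 9361/(104692044/217) = 9361*(217/104692044) = 88319/4551828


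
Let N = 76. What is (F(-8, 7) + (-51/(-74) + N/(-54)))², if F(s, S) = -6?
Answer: 180176929/3992004 ≈ 45.134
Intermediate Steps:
(F(-8, 7) + (-51/(-74) + N/(-54)))² = (-6 + (-51/(-74) + 76/(-54)))² = (-6 + (-51*(-1/74) + 76*(-1/54)))² = (-6 + (51/74 - 38/27))² = (-6 - 1435/1998)² = (-13423/1998)² = 180176929/3992004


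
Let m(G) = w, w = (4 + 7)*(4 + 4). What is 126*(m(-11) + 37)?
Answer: 15750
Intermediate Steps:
w = 88 (w = 11*8 = 88)
m(G) = 88
126*(m(-11) + 37) = 126*(88 + 37) = 126*125 = 15750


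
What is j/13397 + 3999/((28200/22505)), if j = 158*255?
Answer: 80455507901/25186360 ≈ 3194.4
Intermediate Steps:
j = 40290
j/13397 + 3999/((28200/22505)) = 40290/13397 + 3999/((28200/22505)) = 40290*(1/13397) + 3999/((28200*(1/22505))) = 40290/13397 + 3999/(5640/4501) = 40290/13397 + 3999*(4501/5640) = 40290/13397 + 5999833/1880 = 80455507901/25186360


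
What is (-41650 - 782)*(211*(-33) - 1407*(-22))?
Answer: -1017986112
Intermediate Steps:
(-41650 - 782)*(211*(-33) - 1407*(-22)) = -42432*(-6963 + 30954) = -42432*23991 = -1017986112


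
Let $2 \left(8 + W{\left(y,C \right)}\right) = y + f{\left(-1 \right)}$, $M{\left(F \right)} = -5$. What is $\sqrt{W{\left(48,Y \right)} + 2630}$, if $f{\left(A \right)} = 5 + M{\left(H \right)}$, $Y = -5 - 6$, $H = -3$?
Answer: $21 \sqrt{6} \approx 51.439$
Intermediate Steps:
$Y = -11$ ($Y = -5 - 6 = -11$)
$f{\left(A \right)} = 0$ ($f{\left(A \right)} = 5 - 5 = 0$)
$W{\left(y,C \right)} = -8 + \frac{y}{2}$ ($W{\left(y,C \right)} = -8 + \frac{y + 0}{2} = -8 + \frac{y}{2}$)
$\sqrt{W{\left(48,Y \right)} + 2630} = \sqrt{\left(-8 + \frac{1}{2} \cdot 48\right) + 2630} = \sqrt{\left(-8 + 24\right) + 2630} = \sqrt{16 + 2630} = \sqrt{2646} = 21 \sqrt{6}$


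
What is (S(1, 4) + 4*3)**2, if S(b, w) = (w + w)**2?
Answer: 5776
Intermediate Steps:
S(b, w) = 4*w**2 (S(b, w) = (2*w)**2 = 4*w**2)
(S(1, 4) + 4*3)**2 = (4*4**2 + 4*3)**2 = (4*16 + 12)**2 = (64 + 12)**2 = 76**2 = 5776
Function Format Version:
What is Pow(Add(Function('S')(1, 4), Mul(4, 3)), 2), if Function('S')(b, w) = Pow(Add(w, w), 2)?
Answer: 5776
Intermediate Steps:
Function('S')(b, w) = Mul(4, Pow(w, 2)) (Function('S')(b, w) = Pow(Mul(2, w), 2) = Mul(4, Pow(w, 2)))
Pow(Add(Function('S')(1, 4), Mul(4, 3)), 2) = Pow(Add(Mul(4, Pow(4, 2)), Mul(4, 3)), 2) = Pow(Add(Mul(4, 16), 12), 2) = Pow(Add(64, 12), 2) = Pow(76, 2) = 5776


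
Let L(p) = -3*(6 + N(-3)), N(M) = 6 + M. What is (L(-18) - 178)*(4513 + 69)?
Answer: -939310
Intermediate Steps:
L(p) = -27 (L(p) = -3*(6 + (6 - 3)) = -3*(6 + 3) = -3*9 = -27)
(L(-18) - 178)*(4513 + 69) = (-27 - 178)*(4513 + 69) = -205*4582 = -939310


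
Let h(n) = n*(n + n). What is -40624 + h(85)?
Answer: -26174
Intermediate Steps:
h(n) = 2*n**2 (h(n) = n*(2*n) = 2*n**2)
-40624 + h(85) = -40624 + 2*85**2 = -40624 + 2*7225 = -40624 + 14450 = -26174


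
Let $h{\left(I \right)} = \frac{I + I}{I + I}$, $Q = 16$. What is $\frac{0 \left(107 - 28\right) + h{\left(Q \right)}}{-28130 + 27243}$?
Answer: $- \frac{1}{887} \approx -0.0011274$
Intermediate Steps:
$h{\left(I \right)} = 1$ ($h{\left(I \right)} = \frac{2 I}{2 I} = 2 I \frac{1}{2 I} = 1$)
$\frac{0 \left(107 - 28\right) + h{\left(Q \right)}}{-28130 + 27243} = \frac{0 \left(107 - 28\right) + 1}{-28130 + 27243} = \frac{0 \cdot 79 + 1}{-887} = \left(0 + 1\right) \left(- \frac{1}{887}\right) = 1 \left(- \frac{1}{887}\right) = - \frac{1}{887}$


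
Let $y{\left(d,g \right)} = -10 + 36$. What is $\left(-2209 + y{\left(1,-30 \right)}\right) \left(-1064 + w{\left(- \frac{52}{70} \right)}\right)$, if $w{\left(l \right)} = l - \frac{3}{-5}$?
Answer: $\frac{16261167}{7} \approx 2.323 \cdot 10^{6}$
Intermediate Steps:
$y{\left(d,g \right)} = 26$
$w{\left(l \right)} = \frac{3}{5} + l$ ($w{\left(l \right)} = l - - \frac{3}{5} = l + \frac{3}{5} = \frac{3}{5} + l$)
$\left(-2209 + y{\left(1,-30 \right)}\right) \left(-1064 + w{\left(- \frac{52}{70} \right)}\right) = \left(-2209 + 26\right) \left(-1064 + \left(\frac{3}{5} - \frac{52}{70}\right)\right) = - 2183 \left(-1064 + \left(\frac{3}{5} - \frac{26}{35}\right)\right) = - 2183 \left(-1064 - \frac{1}{7}\right) = \left(-2183\right) \left(- \frac{7449}{7}\right) = \frac{16261167}{7}$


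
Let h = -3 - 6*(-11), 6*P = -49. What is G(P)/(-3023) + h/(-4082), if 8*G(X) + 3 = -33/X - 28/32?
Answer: -298756697/19348941248 ≈ -0.015440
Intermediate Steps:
P = -49/6 (P = (⅙)*(-49) = -49/6 ≈ -8.1667)
G(X) = -31/64 - 33/(8*X) (G(X) = -3/8 + (-33/X - 28/32)/8 = -3/8 + (-33/X - 28*1/32)/8 = -3/8 + (-33/X - 7/8)/8 = -3/8 + (-7/8 - 33/X)/8 = -3/8 + (-7/64 - 33/(8*X)) = -31/64 - 33/(8*X))
h = 63 (h = -3 + 66 = 63)
G(P)/(-3023) + h/(-4082) = ((-264 - 31*(-49/6))/(64*(-49/6)))/(-3023) + 63/(-4082) = ((1/64)*(-6/49)*(-264 + 1519/6))*(-1/3023) + 63*(-1/4082) = ((1/64)*(-6/49)*(-65/6))*(-1/3023) - 63/4082 = (65/3136)*(-1/3023) - 63/4082 = -65/9480128 - 63/4082 = -298756697/19348941248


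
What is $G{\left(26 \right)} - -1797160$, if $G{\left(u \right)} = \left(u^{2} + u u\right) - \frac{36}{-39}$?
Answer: $\frac{23380668}{13} \approx 1.7985 \cdot 10^{6}$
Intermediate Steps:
$G{\left(u \right)} = \frac{12}{13} + 2 u^{2}$ ($G{\left(u \right)} = \left(u^{2} + u^{2}\right) - - \frac{12}{13} = 2 u^{2} + \frac{12}{13} = \frac{12}{13} + 2 u^{2}$)
$G{\left(26 \right)} - -1797160 = \left(\frac{12}{13} + 2 \cdot 26^{2}\right) - -1797160 = \left(\frac{12}{13} + 2 \cdot 676\right) + 1797160 = \left(\frac{12}{13} + 1352\right) + 1797160 = \frac{17588}{13} + 1797160 = \frac{23380668}{13}$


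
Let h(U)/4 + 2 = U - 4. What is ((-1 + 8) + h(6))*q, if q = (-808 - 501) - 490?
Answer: -12593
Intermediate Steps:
h(U) = -24 + 4*U (h(U) = -8 + 4*(U - 4) = -8 + 4*(-4 + U) = -8 + (-16 + 4*U) = -24 + 4*U)
q = -1799 (q = -1309 - 490 = -1799)
((-1 + 8) + h(6))*q = ((-1 + 8) + (-24 + 4*6))*(-1799) = (7 + (-24 + 24))*(-1799) = (7 + 0)*(-1799) = 7*(-1799) = -12593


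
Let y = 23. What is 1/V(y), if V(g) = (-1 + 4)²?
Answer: ⅑ ≈ 0.11111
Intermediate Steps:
V(g) = 9 (V(g) = 3² = 9)
1/V(y) = 1/9 = ⅑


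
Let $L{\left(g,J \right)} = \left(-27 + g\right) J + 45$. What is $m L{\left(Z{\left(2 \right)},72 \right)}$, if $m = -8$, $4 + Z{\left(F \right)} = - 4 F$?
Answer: $22104$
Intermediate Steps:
$Z{\left(F \right)} = -4 - 4 F$
$L{\left(g,J \right)} = 45 + J \left(-27 + g\right)$ ($L{\left(g,J \right)} = J \left(-27 + g\right) + 45 = 45 + J \left(-27 + g\right)$)
$m L{\left(Z{\left(2 \right)},72 \right)} = - 8 \left(45 - 1944 + 72 \left(-4 - 8\right)\right) = - 8 \left(45 - 1944 + 72 \left(-12\right)\right) = - 8 \left(45 - 1944 - 864\right) = \left(-8\right) \left(-2763\right) = 22104$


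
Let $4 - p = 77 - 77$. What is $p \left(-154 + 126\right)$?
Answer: $-112$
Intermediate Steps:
$p = 4$ ($p = 4 - \left(77 - 77\right) = 4 - 0 = 4 + 0 = 4$)
$p \left(-154 + 126\right) = 4 \left(-154 + 126\right) = 4 \left(-28\right) = -112$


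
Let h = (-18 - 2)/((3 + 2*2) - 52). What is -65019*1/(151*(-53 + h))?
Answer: 585171/71423 ≈ 8.1930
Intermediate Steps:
h = 4/9 (h = -20/((3 + 4) - 52) = -20/(7 - 52) = -20/(-45) = -20*(-1/45) = 4/9 ≈ 0.44444)
-65019*1/(151*(-53 + h)) = -65019*1/(151*(-53 + 4/9)) = -65019/(151*(-473/9)) = -65019/(-71423/9) = -65019*(-9/71423) = 585171/71423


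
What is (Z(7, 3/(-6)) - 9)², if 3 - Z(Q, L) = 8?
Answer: 196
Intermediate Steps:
Z(Q, L) = -5 (Z(Q, L) = 3 - 1*8 = 3 - 8 = -5)
(Z(7, 3/(-6)) - 9)² = (-5 - 9)² = (-14)² = 196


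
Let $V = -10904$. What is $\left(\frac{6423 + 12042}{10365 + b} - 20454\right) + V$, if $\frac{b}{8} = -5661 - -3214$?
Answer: $- \frac{288857003}{9211} \approx -31360.0$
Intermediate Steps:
$b = -19576$ ($b = 8 \left(-5661 - -3214\right) = 8 \left(-5661 + 3214\right) = 8 \left(-2447\right) = -19576$)
$\left(\frac{6423 + 12042}{10365 + b} - 20454\right) + V = \left(\frac{6423 + 12042}{10365 - 19576} - 20454\right) - 10904 = \left(\frac{18465}{-9211} - 20454\right) - 10904 = \left(18465 \left(- \frac{1}{9211}\right) - 20454\right) - 10904 = \left(- \frac{18465}{9211} - 20454\right) - 10904 = - \frac{188420259}{9211} - 10904 = - \frac{288857003}{9211}$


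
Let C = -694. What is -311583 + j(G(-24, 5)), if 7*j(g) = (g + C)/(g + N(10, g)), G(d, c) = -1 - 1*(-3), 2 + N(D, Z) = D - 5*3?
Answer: -10904713/35 ≈ -3.1156e+5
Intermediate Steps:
N(D, Z) = -17 + D (N(D, Z) = -2 + (D - 5*3) = -2 + (D - 15) = -2 + (-15 + D) = -17 + D)
G(d, c) = 2 (G(d, c) = -1 + 3 = 2)
j(g) = (-694 + g)/(7*(-7 + g)) (j(g) = ((g - 694)/(g + (-17 + 10)))/7 = ((-694 + g)/(g - 7))/7 = ((-694 + g)/(-7 + g))/7 = (-694 + g)/(7*(-7 + g)))
-311583 + j(G(-24, 5)) = -311583 + (-694 + 2)/(7*(-7 + 2)) = -311583 + (1/7)*(-692)/(-5) = -311583 + (1/7)*(-1/5)*(-692) = -311583 + 692/35 = -10904713/35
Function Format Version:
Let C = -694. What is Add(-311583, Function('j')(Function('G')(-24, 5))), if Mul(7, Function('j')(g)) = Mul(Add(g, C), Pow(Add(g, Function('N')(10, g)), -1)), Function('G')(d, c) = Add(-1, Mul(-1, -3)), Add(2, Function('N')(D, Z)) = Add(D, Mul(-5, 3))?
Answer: Rational(-10904713, 35) ≈ -3.1156e+5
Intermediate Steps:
Function('N')(D, Z) = Add(-17, D) (Function('N')(D, Z) = Add(-2, Add(D, Mul(-5, 3))) = Add(-2, Add(D, -15)) = Add(-2, Add(-15, D)) = Add(-17, D))
Function('G')(d, c) = 2 (Function('G')(d, c) = Add(-1, 3) = 2)
Function('j')(g) = Mul(Rational(1, 7), Pow(Add(-7, g), -1), Add(-694, g)) (Function('j')(g) = Mul(Rational(1, 7), Mul(Add(g, -694), Pow(Add(g, Add(-17, 10)), -1))) = Mul(Rational(1, 7), Mul(Add(-694, g), Pow(Add(g, -7), -1))) = Mul(Rational(1, 7), Mul(Add(-694, g), Pow(Add(-7, g), -1))) = Mul(Rational(1, 7), Mul(Pow(Add(-7, g), -1), Add(-694, g))) = Mul(Rational(1, 7), Pow(Add(-7, g), -1), Add(-694, g)))
Add(-311583, Function('j')(Function('G')(-24, 5))) = Add(-311583, Mul(Rational(1, 7), Pow(Add(-7, 2), -1), Add(-694, 2))) = Add(-311583, Mul(Rational(1, 7), Pow(-5, -1), -692)) = Add(-311583, Mul(Rational(1, 7), Rational(-1, 5), -692)) = Add(-311583, Rational(692, 35)) = Rational(-10904713, 35)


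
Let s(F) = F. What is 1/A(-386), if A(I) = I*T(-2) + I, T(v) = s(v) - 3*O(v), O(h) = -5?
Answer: -1/5404 ≈ -0.00018505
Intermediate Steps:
T(v) = 15 + v (T(v) = v - 3*(-5) = v + 15 = 15 + v)
A(I) = 14*I (A(I) = I*(15 - 2) + I = I*13 + I = 13*I + I = 14*I)
1/A(-386) = 1/(14*(-386)) = 1/(-5404) = -1/5404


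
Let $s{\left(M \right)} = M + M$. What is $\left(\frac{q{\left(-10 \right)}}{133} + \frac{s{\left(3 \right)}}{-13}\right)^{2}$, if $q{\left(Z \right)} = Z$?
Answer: $\frac{861184}{2989441} \approx 0.28808$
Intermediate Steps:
$s{\left(M \right)} = 2 M$
$\left(\frac{q{\left(-10 \right)}}{133} + \frac{s{\left(3 \right)}}{-13}\right)^{2} = \left(- \frac{10}{133} + \frac{2 \cdot 3}{-13}\right)^{2} = \left(\left(-10\right) \frac{1}{133} + 6 \left(- \frac{1}{13}\right)\right)^{2} = \left(- \frac{10}{133} - \frac{6}{13}\right)^{2} = \left(- \frac{928}{1729}\right)^{2} = \frac{861184}{2989441}$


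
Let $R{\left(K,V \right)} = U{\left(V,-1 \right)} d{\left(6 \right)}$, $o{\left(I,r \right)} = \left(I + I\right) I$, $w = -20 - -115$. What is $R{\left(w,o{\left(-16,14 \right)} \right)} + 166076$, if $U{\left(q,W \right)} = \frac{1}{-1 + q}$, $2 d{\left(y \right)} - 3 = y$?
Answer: $\frac{169729681}{1022} \approx 1.6608 \cdot 10^{5}$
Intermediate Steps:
$d{\left(y \right)} = \frac{3}{2} + \frac{y}{2}$
$w = 95$ ($w = -20 + 115 = 95$)
$o{\left(I,r \right)} = 2 I^{2}$ ($o{\left(I,r \right)} = 2 I I = 2 I^{2}$)
$R{\left(K,V \right)} = \frac{9}{2 \left(-1 + V\right)}$ ($R{\left(K,V \right)} = \frac{\frac{3}{2} + \frac{1}{2} \cdot 6}{-1 + V} = \frac{\frac{3}{2} + 3}{-1 + V} = \frac{1}{-1 + V} \frac{9}{2} = \frac{9}{2 \left(-1 + V\right)}$)
$R{\left(w,o{\left(-16,14 \right)} \right)} + 166076 = \frac{9}{2 \left(-1 + 2 \left(-16\right)^{2}\right)} + 166076 = \frac{9}{2 \left(-1 + 2 \cdot 256\right)} + 166076 = \frac{9}{2 \left(-1 + 512\right)} + 166076 = \frac{9}{2 \cdot 511} + 166076 = \frac{9}{2} \cdot \frac{1}{511} + 166076 = \frac{9}{1022} + 166076 = \frac{169729681}{1022}$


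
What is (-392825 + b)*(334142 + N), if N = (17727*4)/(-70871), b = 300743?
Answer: -2180585257563468/70871 ≈ -3.0768e+10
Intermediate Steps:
N = -70908/70871 (N = 70908*(-1/70871) = -70908/70871 ≈ -1.0005)
(-392825 + b)*(334142 + N) = (-392825 + 300743)*(334142 - 70908/70871) = -92082*23680906774/70871 = -2180585257563468/70871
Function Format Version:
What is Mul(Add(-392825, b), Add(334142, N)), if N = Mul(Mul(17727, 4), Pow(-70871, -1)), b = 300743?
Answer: Rational(-2180585257563468, 70871) ≈ -3.0768e+10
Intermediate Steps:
N = Rational(-70908, 70871) (N = Mul(70908, Rational(-1, 70871)) = Rational(-70908, 70871) ≈ -1.0005)
Mul(Add(-392825, b), Add(334142, N)) = Mul(Add(-392825, 300743), Add(334142, Rational(-70908, 70871))) = Mul(-92082, Rational(23680906774, 70871)) = Rational(-2180585257563468, 70871)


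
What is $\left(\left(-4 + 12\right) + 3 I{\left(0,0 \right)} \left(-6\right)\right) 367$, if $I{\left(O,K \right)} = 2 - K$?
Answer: $-10276$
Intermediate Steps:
$\left(\left(-4 + 12\right) + 3 I{\left(0,0 \right)} \left(-6\right)\right) 367 = \left(\left(-4 + 12\right) + 3 \left(2 - 0\right) \left(-6\right)\right) 367 = \left(8 + 3 \left(2 + 0\right) \left(-6\right)\right) 367 = \left(8 + 3 \cdot 2 \left(-6\right)\right) 367 = \left(8 + 6 \left(-6\right)\right) 367 = \left(8 - 36\right) 367 = \left(-28\right) 367 = -10276$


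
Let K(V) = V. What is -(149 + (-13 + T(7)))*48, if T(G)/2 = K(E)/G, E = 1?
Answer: -45792/7 ≈ -6541.7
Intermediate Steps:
T(G) = 2/G (T(G) = 2*(1/G) = 2/G)
-(149 + (-13 + T(7)))*48 = -(149 + (-13 + 2/7))*48 = -(149 - 89/7)*48 = -954*48/7 = -1*45792/7 = -45792/7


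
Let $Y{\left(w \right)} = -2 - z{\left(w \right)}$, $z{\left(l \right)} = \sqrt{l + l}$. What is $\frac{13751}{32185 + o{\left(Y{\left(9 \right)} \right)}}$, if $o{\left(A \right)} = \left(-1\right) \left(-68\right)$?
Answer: $\frac{13751}{32253} \approx 0.42635$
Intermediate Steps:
$z{\left(l \right)} = \sqrt{2} \sqrt{l}$ ($z{\left(l \right)} = \sqrt{2 l} = \sqrt{2} \sqrt{l}$)
$Y{\left(w \right)} = -2 - \sqrt{2} \sqrt{w}$
$o{\left(A \right)} = 68$
$\frac{13751}{32185 + o{\left(Y{\left(9 \right)} \right)}} = \frac{13751}{32185 + 68} = \frac{13751}{32253}$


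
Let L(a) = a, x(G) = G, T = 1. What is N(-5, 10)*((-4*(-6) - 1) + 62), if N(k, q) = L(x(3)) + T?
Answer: 340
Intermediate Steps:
N(k, q) = 4 (N(k, q) = 3 + 1 = 4)
N(-5, 10)*((-4*(-6) - 1) + 62) = 4*((-4*(-6) - 1) + 62) = 4*((24 - 1) + 62) = 4*(23 + 62) = 4*85 = 340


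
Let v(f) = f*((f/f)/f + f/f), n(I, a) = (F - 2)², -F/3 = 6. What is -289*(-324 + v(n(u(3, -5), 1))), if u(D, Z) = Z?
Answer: -22253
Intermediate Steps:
F = -18 (F = -3*6 = -18)
n(I, a) = 400 (n(I, a) = (-18 - 2)² = (-20)² = 400)
v(f) = f*(1 + 1/f) (v(f) = f*(1/f + 1) = f*(1 + 1/f))
-289*(-324 + v(n(u(3, -5), 1))) = -289*(-324 + (1 + 400)) = -289*(-324 + 401) = -289*77 = -22253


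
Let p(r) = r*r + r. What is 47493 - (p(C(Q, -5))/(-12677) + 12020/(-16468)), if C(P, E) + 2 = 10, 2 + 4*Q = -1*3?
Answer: 2478755479846/52191209 ≈ 47494.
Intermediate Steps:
Q = -5/4 (Q = -½ + (-1*3)/4 = -½ + (¼)*(-3) = -½ - ¾ = -5/4 ≈ -1.2500)
C(P, E) = 8 (C(P, E) = -2 + 10 = 8)
p(r) = r + r² (p(r) = r² + r = r + r²)
47493 - (p(C(Q, -5))/(-12677) + 12020/(-16468)) = 47493 - ((8*(1 + 8))/(-12677) + 12020/(-16468)) = 47493 - ((8*9)*(-1/12677) + 12020*(-1/16468)) = 47493 - (72*(-1/12677) - 3005/4117) = 47493 - (-72/12677 - 3005/4117) = 47493 - 1*(-38390809/52191209) = 47493 + 38390809/52191209 = 2478755479846/52191209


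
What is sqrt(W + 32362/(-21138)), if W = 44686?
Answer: sqrt(4991423247057)/10569 ≈ 211.39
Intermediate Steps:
sqrt(W + 32362/(-21138)) = sqrt(44686 + 32362/(-21138)) = sqrt(44686 + 32362*(-1/21138)) = sqrt(44686 - 16181/10569) = sqrt(472270153/10569) = sqrt(4991423247057)/10569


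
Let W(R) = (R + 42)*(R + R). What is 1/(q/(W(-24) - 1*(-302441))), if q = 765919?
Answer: 301577/765919 ≈ 0.39375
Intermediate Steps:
W(R) = 2*R*(42 + R) (W(R) = (42 + R)*(2*R) = 2*R*(42 + R))
1/(q/(W(-24) - 1*(-302441))) = 1/(765919/(2*(-24)*(42 - 24) - 1*(-302441))) = 1/(765919/(2*(-24)*18 + 302441)) = 1/(765919/(-864 + 302441)) = 1/(765919/301577) = 301577/765919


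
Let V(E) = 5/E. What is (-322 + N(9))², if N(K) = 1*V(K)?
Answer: 8369449/81 ≈ 1.0333e+5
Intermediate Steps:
N(K) = 5/K (N(K) = 1*(5/K) = 5/K)
(-322 + N(9))² = (-322 + 5/9)² = (-2893/9)² = 8369449/81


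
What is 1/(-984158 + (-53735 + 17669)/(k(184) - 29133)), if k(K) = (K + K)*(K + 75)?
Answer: -66179/65130628348 ≈ -1.0161e-6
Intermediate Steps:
k(K) = 2*K*(75 + K) (k(K) = (2*K)*(75 + K) = 2*K*(75 + K))
1/(-984158 + (-53735 + 17669)/(k(184) - 29133)) = 1/(-984158 + (-53735 + 17669)/(2*184*(75 + 184) - 29133)) = 1/(-984158 - 36066/(2*184*259 - 29133)) = 1/(-984158 - 36066/(95312 - 29133)) = 1/(-984158 - 36066/66179) = 1/(-65130628348/66179) = -66179/65130628348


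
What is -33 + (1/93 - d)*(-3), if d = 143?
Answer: 12275/31 ≈ 395.97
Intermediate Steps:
-33 + (1/93 - d)*(-3) = -33 + (1/93 - 1*143)*(-3) = -33 + (1/93 - 143)*(-3) = -33 - 13298/93*(-3) = -33 + 13298/31 = 12275/31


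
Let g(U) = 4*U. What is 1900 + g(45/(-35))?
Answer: 13264/7 ≈ 1894.9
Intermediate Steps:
1900 + g(45/(-35)) = 1900 + 4*(45/(-35)) = 1900 + 4*(45*(-1/35)) = 1900 + 4*(-9/7) = 1900 - 36/7 = 13264/7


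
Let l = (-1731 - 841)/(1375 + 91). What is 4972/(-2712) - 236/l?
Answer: 511891/3858 ≈ 132.68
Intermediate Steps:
l = -1286/733 (l = -2572/1466 = -2572*1/1466 = -1286/733 ≈ -1.7544)
4972/(-2712) - 236/l = 4972/(-2712) - 236/(-1286/733) = 4972*(-1/2712) - 236*(-733/1286) = -11/6 + 86494/643 = 511891/3858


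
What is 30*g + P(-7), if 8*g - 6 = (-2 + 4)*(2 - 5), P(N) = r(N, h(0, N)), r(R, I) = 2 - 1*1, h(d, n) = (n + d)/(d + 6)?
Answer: 1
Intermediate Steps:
h(d, n) = (d + n)/(6 + d)
r(R, I) = 1 (r(R, I) = 2 - 1 = 1)
P(N) = 1
g = 0 (g = ¾ + ((-2 + 4)*(2 - 5))/8 = ¾ + (2*(-3))/8 = ¾ + (⅛)*(-6) = ¾ - ¾ = 0)
30*g + P(-7) = 30*0 + 1 = 0 + 1 = 1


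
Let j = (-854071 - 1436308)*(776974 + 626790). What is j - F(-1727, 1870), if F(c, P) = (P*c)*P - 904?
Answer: -3209112439352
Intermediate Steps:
F(c, P) = -904 + c*P**2 (F(c, P) = c*P**2 - 904 = -904 + c*P**2)
j = -3215151586556 (j = -2290379*1403764 = -3215151586556)
j - F(-1727, 1870) = -3215151586556 - (-904 - 1727*1870**2) = -3215151586556 - (-904 - 1727*3496900) = -3215151586556 - (-904 - 6039146300) = -3215151586556 - 1*(-6039147204) = -3215151586556 + 6039147204 = -3209112439352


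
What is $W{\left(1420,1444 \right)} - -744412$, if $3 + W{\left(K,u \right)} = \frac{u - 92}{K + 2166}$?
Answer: $\frac{1334726013}{1793} \approx 7.4441 \cdot 10^{5}$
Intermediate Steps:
$W{\left(K,u \right)} = -3 + \frac{-92 + u}{2166 + K}$ ($W{\left(K,u \right)} = -3 + \frac{u - 92}{K + 2166} = -3 + \frac{-92 + u}{2166 + K}$)
$W{\left(1420,1444 \right)} - -744412 = \frac{-6590 + 1444 - 4260}{2166 + 1420} - -744412 = \frac{-6590 + 1444 - 4260}{3586} + 744412 = \frac{1}{3586} \left(-9406\right) + 744412 = - \frac{4703}{1793} + 744412 = \frac{1334726013}{1793}$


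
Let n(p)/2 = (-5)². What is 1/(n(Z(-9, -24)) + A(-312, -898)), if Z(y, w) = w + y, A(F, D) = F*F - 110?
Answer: 1/97284 ≈ 1.0279e-5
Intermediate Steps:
A(F, D) = -110 + F² (A(F, D) = F² - 110 = -110 + F²)
n(p) = 50 (n(p) = 2*(-5)² = 2*25 = 50)
1/(n(Z(-9, -24)) + A(-312, -898)) = 1/(50 + (-110 + (-312)²)) = 1/(50 + (-110 + 97344)) = 1/(50 + 97234) = 1/97284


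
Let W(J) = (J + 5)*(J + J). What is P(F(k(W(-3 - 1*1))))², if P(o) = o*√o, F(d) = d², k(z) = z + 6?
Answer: 64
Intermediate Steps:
W(J) = 2*J*(5 + J) (W(J) = (5 + J)*(2*J) = 2*J*(5 + J))
k(z) = 6 + z
P(o) = o^(3/2)
P(F(k(W(-3 - 1*1))))² = (((6 + 2*(-3 - 1*1)*(5 + (-3 - 1*1)))²)^(3/2))² = (((6 + 2*(-3 - 1)*(5 + (-3 - 1)))²)^(3/2))² = (((6 + 2*(-4)*(5 - 4))²)^(3/2))² = (((6 + 2*(-4)*1)²)^(3/2))² = (((6 - 8)²)^(3/2))² = (((-2)²)^(3/2))² = (4^(3/2))² = 8² = 64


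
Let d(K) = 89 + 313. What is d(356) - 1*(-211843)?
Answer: 212245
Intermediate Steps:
d(K) = 402
d(356) - 1*(-211843) = 402 - 1*(-211843) = 402 + 211843 = 212245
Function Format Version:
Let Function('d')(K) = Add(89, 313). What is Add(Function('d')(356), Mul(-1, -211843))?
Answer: 212245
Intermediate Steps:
Function('d')(K) = 402
Add(Function('d')(356), Mul(-1, -211843)) = Add(402, Mul(-1, -211843)) = Add(402, 211843) = 212245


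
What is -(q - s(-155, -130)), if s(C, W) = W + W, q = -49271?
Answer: 49011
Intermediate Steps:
s(C, W) = 2*W
-(q - s(-155, -130)) = -(-49271 - 2*(-130)) = -(-49271 - 1*(-260)) = -(-49271 + 260) = -1*(-49011) = 49011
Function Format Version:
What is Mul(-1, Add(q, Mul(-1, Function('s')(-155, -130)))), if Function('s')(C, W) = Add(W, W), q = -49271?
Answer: 49011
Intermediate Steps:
Function('s')(C, W) = Mul(2, W)
Mul(-1, Add(q, Mul(-1, Function('s')(-155, -130)))) = Mul(-1, Add(-49271, Mul(-1, Mul(2, -130)))) = Mul(-1, Add(-49271, Mul(-1, -260))) = Mul(-1, Add(-49271, 260)) = Mul(-1, -49011) = 49011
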